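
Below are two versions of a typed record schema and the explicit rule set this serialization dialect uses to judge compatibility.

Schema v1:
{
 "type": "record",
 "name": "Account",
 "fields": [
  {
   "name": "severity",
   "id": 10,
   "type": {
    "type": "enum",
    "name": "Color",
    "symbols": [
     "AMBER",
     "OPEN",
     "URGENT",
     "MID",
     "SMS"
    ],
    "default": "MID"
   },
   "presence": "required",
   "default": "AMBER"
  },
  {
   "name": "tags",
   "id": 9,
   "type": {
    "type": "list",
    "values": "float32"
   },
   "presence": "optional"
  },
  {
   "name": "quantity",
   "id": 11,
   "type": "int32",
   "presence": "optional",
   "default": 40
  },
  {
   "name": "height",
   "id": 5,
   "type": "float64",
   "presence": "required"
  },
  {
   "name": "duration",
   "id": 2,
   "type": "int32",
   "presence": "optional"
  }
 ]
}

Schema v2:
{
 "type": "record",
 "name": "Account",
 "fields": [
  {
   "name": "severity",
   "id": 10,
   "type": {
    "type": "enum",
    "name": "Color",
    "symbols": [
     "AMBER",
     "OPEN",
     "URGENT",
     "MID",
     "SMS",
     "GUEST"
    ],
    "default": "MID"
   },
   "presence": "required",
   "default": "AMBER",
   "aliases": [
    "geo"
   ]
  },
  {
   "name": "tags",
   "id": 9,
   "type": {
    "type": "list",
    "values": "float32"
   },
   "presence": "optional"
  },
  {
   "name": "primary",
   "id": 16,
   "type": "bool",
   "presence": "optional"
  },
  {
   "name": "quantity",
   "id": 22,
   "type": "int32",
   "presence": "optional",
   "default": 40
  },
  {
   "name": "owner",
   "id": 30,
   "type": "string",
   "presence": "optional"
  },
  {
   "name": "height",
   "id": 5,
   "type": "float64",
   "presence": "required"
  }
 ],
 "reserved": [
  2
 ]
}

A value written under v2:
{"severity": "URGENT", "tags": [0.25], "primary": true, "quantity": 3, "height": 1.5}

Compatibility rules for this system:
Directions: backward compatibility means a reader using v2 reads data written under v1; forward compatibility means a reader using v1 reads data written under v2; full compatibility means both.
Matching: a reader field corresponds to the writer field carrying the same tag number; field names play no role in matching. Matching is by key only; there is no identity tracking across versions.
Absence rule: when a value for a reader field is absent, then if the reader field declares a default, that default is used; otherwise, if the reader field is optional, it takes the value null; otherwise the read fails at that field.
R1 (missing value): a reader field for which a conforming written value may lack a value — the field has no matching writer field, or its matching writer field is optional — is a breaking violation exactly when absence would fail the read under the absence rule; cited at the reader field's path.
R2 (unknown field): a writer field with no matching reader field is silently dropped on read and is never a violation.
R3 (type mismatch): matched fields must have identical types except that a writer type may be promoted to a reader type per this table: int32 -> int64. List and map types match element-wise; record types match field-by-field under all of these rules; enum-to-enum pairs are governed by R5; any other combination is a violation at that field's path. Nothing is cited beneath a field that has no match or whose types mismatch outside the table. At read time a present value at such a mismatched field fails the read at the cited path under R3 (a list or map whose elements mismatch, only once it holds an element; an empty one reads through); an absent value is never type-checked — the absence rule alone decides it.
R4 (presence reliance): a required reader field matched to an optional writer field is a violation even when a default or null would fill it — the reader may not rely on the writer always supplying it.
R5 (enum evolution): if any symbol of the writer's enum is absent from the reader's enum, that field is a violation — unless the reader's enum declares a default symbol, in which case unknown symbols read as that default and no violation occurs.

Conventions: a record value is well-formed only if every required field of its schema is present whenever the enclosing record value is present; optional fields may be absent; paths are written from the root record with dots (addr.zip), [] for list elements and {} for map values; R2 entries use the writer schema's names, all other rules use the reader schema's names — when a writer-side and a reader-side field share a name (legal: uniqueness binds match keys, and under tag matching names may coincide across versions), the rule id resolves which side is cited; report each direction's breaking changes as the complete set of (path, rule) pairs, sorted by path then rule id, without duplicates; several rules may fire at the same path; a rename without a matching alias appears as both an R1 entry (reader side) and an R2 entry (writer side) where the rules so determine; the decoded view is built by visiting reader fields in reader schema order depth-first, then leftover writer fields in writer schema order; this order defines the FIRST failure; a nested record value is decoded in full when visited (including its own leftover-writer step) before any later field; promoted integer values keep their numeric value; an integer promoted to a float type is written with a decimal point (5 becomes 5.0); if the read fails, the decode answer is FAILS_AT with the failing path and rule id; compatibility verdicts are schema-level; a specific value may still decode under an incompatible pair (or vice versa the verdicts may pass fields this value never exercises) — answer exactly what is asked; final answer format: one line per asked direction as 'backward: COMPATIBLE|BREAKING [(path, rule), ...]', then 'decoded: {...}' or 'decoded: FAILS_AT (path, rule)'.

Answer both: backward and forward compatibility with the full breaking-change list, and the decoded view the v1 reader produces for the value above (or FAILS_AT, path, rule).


backward: COMPATIBLE []; forward: COMPATIBLE []; decoded: {"severity": "URGENT", "tags": [0.25], "quantity": 40, "height": 1.5, "duration": null}

arrows below run writer -> reader for Account
backward pass over Account, reader schema v2, writer schema v1:
  severity <- severity (Color -> Color, writer required)
  tags <- tags (list<float32> -> list<float32>, writer optional)
  no writer field matches reader primary
  no writer field matches reader quantity
  no writer field matches reader owner
  height <- height (float64 -> float64, writer required)
  leftover writer field: quantity
  leftover writer field: duration
  => backward: COMPATIBLE
forward pass over Account, reader schema v1, writer schema v2:
  severity <- severity (Color -> Color, writer required)
  tags <- tags (list<float32> -> list<float32>, writer optional)
  no writer field matches reader quantity
  height <- height (float64 -> float64, writer required)
  no writer field matches reader duration
  leftover writer field: primary
  leftover writer field: quantity
  leftover writer field: owner
  => forward: COMPATIBLE
migrating the Account value to v1:
  severity := "URGENT"
  tags := [0.25]
  quantity := 40 (absent -> default)
  height := 1.5
  duration := null (absent, optional -> null)
  writer primary: unknown -> dropped
  writer quantity: unknown -> dropped
  => decoded: {"severity": "URGENT", "tags": [0.25], "quantity": 40, "height": 1.5, "duration": null}


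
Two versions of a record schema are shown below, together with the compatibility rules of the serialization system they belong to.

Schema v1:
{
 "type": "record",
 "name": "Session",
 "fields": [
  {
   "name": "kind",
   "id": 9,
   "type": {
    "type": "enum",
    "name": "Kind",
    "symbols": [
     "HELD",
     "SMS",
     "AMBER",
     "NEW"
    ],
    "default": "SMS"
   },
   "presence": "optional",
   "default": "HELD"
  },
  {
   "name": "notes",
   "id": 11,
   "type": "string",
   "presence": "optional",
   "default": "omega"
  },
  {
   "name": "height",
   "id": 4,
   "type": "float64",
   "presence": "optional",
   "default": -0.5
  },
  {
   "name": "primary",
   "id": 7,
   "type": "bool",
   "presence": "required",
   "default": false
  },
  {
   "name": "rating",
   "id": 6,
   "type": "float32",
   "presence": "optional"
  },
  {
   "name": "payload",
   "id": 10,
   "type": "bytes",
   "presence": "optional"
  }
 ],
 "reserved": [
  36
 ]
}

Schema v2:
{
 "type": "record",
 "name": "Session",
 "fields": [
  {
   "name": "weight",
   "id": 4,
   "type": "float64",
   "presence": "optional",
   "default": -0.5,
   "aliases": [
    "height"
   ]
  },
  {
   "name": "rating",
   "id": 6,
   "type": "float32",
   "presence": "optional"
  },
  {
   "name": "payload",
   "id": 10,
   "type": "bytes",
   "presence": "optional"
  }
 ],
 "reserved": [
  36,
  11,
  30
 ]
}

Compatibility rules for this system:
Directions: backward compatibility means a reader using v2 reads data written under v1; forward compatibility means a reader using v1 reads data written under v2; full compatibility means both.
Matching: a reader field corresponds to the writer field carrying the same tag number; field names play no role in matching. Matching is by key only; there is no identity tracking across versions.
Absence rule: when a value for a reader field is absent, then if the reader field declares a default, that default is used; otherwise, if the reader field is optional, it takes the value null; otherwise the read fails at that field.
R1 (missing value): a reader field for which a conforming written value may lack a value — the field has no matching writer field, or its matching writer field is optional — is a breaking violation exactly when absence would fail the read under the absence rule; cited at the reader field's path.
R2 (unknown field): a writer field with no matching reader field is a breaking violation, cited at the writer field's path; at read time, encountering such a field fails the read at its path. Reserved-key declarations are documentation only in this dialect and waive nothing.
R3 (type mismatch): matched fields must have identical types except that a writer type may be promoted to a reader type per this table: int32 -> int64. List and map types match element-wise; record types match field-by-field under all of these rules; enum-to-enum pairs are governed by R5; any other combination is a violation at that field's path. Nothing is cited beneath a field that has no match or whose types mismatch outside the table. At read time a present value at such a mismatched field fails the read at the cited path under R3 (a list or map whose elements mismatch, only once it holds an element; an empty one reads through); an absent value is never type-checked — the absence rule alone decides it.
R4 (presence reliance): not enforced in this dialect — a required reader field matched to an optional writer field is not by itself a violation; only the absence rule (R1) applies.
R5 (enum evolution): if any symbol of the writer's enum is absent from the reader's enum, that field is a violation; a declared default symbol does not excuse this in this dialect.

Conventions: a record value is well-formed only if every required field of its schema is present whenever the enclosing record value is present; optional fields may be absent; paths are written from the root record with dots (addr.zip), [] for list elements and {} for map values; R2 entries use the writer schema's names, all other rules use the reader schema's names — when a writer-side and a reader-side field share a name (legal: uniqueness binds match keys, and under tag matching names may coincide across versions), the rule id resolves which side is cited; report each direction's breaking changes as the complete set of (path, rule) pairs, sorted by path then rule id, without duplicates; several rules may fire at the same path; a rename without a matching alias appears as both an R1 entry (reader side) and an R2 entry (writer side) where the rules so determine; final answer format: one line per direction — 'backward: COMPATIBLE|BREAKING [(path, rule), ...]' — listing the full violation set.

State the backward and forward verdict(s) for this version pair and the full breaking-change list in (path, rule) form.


each type pair in Session: writer, then reader
backward on Session — v2 reading data written by v1:
  float64 -> float64, writer optional: weight aligns to height
  float32 -> float32, writer optional: rating aligns to rating
  bytes -> bytes, writer optional: payload aligns to payload
  leftover writer field: kind
  leftover writer field: notes
  leftover writer field: primary
  violation R2 at kind
  violation R2 at notes
  violation R2 at primary
  => backward verdict for Session: BREAKING, 3 violation(s)
forward on Session — v1 reading data written by v2:
  kind: no writer-side match
  notes: no writer-side match
  float64 -> float64, writer optional: height aligns to weight
  primary: no writer-side match
  float32 -> float32, writer optional: rating aligns to rating
  bytes -> bytes, writer optional: payload aligns to payload
  => forward: COMPATIBLE

backward: BREAKING [(kind, R2), (notes, R2), (primary, R2)]; forward: COMPATIBLE []


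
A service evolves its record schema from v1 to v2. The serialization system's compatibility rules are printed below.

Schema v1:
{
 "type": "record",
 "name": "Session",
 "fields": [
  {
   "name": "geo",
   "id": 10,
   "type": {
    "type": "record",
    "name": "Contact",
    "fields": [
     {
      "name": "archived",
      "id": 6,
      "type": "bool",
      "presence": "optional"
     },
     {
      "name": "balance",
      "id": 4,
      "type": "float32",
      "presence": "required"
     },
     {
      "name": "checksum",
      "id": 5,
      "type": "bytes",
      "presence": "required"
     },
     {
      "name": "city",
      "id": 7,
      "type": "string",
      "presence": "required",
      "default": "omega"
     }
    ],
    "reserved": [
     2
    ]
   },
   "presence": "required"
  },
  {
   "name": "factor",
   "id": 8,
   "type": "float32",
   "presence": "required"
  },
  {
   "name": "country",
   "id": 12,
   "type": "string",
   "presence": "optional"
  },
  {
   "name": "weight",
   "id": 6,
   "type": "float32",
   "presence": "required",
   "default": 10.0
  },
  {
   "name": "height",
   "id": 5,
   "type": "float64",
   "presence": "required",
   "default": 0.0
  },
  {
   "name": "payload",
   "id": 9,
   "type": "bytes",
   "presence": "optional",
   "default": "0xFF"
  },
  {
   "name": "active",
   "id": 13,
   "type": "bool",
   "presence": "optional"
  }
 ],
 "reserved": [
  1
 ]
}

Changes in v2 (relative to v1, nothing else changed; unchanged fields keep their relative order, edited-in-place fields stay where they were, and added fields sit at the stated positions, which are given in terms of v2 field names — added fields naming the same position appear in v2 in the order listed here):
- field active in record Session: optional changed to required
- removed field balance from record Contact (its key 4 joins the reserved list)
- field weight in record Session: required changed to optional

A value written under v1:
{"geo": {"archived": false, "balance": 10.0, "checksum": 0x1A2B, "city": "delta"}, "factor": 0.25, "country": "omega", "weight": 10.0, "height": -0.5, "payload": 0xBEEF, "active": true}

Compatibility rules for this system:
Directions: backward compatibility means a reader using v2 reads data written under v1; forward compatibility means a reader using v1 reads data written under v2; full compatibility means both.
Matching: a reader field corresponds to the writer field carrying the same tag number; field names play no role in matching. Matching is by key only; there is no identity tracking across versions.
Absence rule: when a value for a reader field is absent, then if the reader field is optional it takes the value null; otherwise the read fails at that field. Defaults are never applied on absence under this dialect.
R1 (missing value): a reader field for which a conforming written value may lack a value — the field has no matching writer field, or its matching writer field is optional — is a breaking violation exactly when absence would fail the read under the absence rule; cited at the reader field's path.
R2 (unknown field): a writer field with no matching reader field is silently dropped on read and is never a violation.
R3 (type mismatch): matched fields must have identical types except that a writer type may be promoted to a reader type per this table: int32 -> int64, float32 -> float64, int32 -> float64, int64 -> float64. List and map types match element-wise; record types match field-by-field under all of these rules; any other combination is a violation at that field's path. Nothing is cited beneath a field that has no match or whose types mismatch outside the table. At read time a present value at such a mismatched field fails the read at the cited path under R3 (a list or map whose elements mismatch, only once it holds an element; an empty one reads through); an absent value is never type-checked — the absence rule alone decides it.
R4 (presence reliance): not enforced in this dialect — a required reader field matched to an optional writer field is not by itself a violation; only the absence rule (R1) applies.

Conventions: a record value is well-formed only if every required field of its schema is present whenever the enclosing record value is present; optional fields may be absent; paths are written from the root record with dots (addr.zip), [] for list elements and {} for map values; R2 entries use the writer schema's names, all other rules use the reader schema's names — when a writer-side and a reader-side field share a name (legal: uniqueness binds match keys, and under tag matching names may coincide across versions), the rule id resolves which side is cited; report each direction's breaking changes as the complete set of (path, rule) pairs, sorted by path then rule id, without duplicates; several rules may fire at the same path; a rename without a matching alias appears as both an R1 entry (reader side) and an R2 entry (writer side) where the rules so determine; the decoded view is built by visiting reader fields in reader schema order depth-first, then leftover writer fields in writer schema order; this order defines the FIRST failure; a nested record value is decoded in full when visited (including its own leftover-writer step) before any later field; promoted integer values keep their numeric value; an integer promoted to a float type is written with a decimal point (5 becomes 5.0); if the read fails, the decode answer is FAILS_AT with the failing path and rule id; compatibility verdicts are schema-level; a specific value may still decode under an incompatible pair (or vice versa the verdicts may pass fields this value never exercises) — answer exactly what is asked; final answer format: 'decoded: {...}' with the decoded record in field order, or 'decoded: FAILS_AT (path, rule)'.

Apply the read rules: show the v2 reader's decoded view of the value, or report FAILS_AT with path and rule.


decoded: {"geo": {"archived": false, "checksum": 0x1A2B, "city": "delta"}, "factor": 0.25, "country": "omega", "weight": 10.0, "height": -0.5, "payload": 0xBEEF, "active": true}

in Session below, arrows point writer -> reader
decoding the Session value with the v2 reader:
  geo.archived := false
  geo.checksum := 0x1A2B
  geo.city := "delta"
  writer geo.balance: no reader field; dropped
  factor := 0.25
  country := "omega"
  weight := 10.0
  height := -0.5
  payload := 0xBEEF
  active := true
  => decoded: {"geo": {"archived": false, "checksum": 0x1A2B, "city": "delta"}, "factor": 0.25, "country": "omega", "weight": 10.0, "height": -0.5, "payload": 0xBEEF, "active": true}
the other Session changes do not affect what is asked:
  field active in record Session: optional changed to required -> shifts the Session verdicts, not this decode
  field weight in record Session: required changed to optional -> shifts the Session verdicts, not this decode


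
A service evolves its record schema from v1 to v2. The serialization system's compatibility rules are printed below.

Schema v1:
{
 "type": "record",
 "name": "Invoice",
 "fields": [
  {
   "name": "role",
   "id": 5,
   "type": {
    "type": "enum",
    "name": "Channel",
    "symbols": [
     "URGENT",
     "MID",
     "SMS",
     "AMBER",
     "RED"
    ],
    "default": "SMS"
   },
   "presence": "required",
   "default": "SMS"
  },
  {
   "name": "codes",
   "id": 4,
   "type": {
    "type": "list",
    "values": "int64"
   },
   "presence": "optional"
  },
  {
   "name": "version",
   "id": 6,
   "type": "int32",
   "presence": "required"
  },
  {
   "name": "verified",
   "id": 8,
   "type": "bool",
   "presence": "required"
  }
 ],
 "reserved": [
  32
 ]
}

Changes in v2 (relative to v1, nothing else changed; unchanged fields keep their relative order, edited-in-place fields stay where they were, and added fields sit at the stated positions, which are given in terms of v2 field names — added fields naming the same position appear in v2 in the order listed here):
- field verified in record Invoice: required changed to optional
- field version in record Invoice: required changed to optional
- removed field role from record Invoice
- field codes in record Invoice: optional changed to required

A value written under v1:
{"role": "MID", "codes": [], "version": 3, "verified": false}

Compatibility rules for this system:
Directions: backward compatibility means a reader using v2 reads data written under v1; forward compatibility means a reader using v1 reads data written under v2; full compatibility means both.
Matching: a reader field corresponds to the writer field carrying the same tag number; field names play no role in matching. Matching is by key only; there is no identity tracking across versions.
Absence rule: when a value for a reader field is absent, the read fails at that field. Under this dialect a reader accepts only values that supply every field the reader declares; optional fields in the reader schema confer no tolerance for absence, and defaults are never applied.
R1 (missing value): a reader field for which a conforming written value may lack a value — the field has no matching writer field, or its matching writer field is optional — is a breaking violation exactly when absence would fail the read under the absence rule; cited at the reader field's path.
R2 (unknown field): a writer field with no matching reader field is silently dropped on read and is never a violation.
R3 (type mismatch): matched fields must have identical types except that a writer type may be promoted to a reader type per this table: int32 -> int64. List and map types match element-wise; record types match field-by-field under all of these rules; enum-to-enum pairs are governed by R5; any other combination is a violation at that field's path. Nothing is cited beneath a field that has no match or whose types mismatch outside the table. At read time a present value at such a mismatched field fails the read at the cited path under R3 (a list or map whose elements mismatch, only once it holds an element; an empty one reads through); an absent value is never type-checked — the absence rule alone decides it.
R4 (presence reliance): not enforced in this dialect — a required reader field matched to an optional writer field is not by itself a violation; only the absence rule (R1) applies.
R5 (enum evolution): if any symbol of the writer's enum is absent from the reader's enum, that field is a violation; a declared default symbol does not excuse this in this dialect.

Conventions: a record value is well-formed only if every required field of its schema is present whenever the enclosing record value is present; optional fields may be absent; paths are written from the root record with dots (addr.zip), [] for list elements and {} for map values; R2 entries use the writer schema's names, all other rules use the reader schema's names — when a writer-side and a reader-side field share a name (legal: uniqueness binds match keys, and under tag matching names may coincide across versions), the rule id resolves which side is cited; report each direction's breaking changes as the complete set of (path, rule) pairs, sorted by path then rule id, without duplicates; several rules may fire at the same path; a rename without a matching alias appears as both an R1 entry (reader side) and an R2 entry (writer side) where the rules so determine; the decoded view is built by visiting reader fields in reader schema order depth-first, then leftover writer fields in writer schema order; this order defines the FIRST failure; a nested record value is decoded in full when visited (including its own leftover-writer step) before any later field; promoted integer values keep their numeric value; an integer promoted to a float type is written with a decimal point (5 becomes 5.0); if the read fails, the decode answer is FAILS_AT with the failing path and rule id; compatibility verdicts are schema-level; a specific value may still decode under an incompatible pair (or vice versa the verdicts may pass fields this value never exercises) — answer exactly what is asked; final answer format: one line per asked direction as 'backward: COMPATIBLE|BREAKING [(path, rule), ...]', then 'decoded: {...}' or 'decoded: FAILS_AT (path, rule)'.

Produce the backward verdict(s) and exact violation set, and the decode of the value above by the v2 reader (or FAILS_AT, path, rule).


backward: BREAKING [(codes, R1)]; decoded: {"codes": [], "version": 3, "verified": false}

arrows below run writer -> reader for Invoice
backward analysis of Invoice with v2 as reader and v1 as writer:
  list<int64> -> list<int64>, writer optional: codes aligns to codes
  int32 -> int32, writer required: version aligns to version
  bool -> bool, writer required: verified aligns to verified
  role (writer side), unknown to reader
  R1 fires at codes
  backward on Invoice therefore BREAKING (1)
decoding the Invoice value with the v2 reader:
  codes := []
  version := 3
  verified := false
  writer role: no reader field; dropped
  => decoded: {"codes": [], "version": 3, "verified": false}
the other Invoice changes do not affect what is asked:
  field verified in record Invoice: required changed to optional -> its effect on Invoice is confined to the forward direction, not asked
  field version in record Invoice: required changed to optional -> its effect on Invoice is confined to the forward direction, not asked
  field codes in record Invoice: optional changed to required -> its effect on Invoice is confined to the forward direction, not asked


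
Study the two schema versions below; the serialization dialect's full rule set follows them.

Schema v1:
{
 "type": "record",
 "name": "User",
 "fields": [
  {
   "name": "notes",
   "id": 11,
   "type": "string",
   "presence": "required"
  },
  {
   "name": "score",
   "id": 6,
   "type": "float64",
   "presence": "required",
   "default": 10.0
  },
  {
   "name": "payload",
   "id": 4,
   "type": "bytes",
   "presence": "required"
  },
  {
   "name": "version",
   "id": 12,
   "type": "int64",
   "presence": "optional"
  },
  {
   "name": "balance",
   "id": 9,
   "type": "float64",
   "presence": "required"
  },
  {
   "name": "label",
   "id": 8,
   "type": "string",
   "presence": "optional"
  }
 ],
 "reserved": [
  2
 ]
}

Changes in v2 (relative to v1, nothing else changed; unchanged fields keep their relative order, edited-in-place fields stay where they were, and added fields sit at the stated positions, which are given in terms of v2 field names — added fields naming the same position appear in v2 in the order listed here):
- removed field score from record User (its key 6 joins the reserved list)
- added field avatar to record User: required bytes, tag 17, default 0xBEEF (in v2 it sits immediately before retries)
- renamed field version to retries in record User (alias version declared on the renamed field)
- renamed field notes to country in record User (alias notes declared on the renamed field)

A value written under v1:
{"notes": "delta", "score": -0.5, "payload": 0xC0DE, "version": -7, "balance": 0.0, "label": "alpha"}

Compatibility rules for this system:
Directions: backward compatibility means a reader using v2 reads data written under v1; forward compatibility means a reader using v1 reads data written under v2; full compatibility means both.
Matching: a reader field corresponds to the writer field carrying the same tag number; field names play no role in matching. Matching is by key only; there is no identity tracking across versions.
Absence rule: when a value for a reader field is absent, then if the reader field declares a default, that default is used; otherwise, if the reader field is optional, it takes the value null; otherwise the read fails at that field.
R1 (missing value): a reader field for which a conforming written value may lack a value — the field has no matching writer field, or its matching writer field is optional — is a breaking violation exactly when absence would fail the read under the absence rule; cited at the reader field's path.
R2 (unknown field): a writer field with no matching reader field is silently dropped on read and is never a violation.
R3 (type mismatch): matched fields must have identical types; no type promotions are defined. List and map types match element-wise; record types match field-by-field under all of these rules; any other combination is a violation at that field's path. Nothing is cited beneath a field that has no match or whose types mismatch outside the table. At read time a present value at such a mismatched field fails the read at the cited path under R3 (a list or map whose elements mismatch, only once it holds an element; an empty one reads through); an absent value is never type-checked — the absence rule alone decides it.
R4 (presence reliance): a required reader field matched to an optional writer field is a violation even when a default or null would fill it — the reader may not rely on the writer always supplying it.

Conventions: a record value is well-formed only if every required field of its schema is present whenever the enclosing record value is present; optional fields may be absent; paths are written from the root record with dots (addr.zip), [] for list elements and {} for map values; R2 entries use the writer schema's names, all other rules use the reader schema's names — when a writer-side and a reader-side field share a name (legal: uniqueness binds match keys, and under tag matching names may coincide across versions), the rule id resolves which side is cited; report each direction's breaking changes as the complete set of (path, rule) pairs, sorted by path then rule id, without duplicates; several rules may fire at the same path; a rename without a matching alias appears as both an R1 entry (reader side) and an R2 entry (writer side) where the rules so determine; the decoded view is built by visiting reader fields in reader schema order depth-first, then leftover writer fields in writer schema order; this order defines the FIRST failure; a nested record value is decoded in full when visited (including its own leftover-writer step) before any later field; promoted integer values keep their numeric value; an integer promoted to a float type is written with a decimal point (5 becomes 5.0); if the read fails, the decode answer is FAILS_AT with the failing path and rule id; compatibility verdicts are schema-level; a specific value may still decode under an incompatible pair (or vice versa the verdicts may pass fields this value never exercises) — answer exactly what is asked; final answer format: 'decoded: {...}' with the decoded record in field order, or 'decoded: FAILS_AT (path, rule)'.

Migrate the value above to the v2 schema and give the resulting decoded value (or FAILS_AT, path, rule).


in User below, arrows point writer -> reader
decode walk for User under reader schema v2:
  country := "delta" (from writer notes)
  payload := 0xC0DE
  avatar := 0xBEEF (absent -> default)
  retries := -7 (from writer version)
  balance := 0.0
  label := "alpha"
  writer score: unknown -> dropped
  => decoded: {"country": "delta", "payload": 0xC0DE, "avatar": 0xBEEF, "retries": -7, "balance": 0.0, "label": "alpha"}

decoded: {"country": "delta", "payload": 0xC0DE, "avatar": 0xBEEF, "retries": -7, "balance": 0.0, "label": "alpha"}


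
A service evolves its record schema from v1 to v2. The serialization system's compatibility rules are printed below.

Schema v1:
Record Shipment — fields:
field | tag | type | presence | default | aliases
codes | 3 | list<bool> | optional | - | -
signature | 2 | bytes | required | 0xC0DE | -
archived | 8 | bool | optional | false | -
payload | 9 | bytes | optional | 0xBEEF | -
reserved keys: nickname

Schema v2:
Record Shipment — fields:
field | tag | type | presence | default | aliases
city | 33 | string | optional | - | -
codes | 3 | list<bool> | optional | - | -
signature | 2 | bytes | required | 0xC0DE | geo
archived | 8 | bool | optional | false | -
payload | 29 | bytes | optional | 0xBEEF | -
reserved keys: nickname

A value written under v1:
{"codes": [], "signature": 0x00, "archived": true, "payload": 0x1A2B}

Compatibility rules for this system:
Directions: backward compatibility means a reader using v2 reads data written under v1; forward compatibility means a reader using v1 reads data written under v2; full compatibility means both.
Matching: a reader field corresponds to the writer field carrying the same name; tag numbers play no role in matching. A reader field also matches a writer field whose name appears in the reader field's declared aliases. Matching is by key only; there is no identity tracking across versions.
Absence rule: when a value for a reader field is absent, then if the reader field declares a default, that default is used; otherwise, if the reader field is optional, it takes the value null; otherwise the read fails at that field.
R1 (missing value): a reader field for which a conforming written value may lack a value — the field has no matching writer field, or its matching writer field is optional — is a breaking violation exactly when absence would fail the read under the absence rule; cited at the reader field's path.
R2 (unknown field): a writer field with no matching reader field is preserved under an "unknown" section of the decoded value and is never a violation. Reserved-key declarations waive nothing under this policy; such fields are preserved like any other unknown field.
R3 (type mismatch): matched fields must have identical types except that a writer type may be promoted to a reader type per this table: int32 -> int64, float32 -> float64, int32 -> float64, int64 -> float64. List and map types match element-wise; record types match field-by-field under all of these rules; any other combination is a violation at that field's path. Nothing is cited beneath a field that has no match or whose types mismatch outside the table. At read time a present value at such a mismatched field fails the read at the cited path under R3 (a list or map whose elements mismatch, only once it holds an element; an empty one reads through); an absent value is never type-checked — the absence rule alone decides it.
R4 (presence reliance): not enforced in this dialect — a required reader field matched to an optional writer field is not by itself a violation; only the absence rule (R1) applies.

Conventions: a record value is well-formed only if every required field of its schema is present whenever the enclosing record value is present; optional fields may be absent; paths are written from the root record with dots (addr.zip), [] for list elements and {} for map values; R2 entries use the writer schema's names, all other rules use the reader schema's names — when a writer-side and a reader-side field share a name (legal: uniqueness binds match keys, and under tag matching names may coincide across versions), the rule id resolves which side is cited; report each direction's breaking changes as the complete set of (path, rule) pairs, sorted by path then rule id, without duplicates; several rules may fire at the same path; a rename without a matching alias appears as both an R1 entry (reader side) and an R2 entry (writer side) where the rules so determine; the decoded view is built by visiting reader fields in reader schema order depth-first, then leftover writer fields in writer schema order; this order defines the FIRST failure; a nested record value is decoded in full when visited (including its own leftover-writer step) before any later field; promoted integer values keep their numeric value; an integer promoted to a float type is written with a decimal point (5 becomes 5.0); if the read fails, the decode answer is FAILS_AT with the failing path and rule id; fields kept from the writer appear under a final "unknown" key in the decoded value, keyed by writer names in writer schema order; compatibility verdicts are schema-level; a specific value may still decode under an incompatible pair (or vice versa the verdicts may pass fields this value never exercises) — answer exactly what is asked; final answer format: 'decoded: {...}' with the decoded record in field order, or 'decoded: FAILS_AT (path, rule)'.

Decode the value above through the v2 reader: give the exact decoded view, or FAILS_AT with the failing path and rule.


decoded: {"city": null, "codes": [], "signature": 0x00, "archived": true, "payload": 0x1A2B}

each type pair in Shipment: writer, then reader
migrating the Shipment value to v2:
  city := null (not supplied -> null)
  codes := []
  signature := 0x00
  archived := true
  payload := 0x1A2B
  => decoded: {"city": null, "codes": [], "signature": 0x00, "archived": true, "payload": 0x1A2B}
diffs on Shipment not affecting the asked answer:
  field payload in record Shipment: tag 9 changed to 29 -> no rule fires on it and the decoded Shipment view is identical with or without it


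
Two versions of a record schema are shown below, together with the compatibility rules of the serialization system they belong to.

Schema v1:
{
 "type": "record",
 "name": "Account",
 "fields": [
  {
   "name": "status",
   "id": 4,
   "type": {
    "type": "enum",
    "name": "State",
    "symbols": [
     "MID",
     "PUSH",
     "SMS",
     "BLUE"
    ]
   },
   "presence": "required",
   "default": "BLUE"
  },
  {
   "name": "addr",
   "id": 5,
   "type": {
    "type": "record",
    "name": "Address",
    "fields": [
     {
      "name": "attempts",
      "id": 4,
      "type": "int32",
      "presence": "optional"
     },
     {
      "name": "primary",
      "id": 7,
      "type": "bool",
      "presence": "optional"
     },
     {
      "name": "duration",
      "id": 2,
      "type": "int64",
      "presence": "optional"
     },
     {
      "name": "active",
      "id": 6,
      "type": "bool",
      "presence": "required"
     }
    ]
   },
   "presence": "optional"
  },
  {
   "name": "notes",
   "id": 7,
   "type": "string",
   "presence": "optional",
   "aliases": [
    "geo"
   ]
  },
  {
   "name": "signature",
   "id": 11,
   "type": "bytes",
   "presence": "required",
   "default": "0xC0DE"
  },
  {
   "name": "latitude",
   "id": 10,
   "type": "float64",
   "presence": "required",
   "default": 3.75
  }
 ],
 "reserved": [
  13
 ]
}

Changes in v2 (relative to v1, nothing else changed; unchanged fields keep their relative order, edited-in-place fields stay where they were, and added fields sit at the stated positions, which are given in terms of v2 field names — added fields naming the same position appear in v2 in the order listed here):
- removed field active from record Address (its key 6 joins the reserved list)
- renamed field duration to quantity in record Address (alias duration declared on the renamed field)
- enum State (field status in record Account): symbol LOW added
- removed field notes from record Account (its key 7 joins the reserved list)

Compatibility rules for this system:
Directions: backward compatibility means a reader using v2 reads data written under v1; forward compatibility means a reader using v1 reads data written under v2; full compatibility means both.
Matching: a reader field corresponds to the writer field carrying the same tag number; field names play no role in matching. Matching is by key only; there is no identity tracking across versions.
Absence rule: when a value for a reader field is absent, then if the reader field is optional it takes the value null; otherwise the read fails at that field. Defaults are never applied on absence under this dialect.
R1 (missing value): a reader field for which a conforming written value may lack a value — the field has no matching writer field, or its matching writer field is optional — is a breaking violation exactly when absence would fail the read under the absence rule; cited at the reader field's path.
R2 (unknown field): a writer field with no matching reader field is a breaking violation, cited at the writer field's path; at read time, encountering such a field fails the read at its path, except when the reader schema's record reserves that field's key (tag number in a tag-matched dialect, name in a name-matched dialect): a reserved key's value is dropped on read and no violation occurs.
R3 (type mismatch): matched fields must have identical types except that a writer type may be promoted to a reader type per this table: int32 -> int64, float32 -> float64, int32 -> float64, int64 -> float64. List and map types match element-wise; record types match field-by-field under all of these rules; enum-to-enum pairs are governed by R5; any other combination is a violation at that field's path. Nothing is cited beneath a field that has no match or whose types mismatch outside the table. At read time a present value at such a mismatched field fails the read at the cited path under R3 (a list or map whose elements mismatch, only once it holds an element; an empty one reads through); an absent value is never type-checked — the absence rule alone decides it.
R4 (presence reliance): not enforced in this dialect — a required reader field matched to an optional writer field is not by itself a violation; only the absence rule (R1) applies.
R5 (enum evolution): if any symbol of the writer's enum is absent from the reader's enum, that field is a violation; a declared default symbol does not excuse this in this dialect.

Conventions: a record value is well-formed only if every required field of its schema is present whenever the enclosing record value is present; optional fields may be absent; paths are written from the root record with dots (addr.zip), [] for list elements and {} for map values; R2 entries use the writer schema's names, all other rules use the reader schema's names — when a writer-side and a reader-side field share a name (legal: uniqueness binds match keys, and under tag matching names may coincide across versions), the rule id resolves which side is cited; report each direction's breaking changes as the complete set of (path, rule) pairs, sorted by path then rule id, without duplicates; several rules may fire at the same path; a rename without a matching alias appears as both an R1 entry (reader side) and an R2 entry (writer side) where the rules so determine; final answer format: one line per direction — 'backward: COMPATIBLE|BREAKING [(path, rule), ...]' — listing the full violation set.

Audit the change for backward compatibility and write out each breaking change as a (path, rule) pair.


arrows below run writer -> reader for Account
backward pass over Account, reader schema v2, writer schema v1:
  status <- status (State -> State, writer required)
  addr <- addr (Address -> Address, writer optional)
  signature <- signature (bytes -> bytes, writer required)
  latitude <- latitude (float64 -> float64, writer required)
  notes (writer side), unknown to reader
  addr.attempts <- addr.attempts (int32 -> int32, writer optional)
  addr.primary <- addr.primary (bool -> bool, writer optional)
  addr.quantity <- addr.duration (int64 -> int64, writer optional)
  addr.active (writer side), unknown to reader
  => backward verdict for Account: COMPATIBLE, no violations
diffs on Account not affecting the asked answer:
  removed field active from record Address (its key 6 joins the reserved list) -> fires only in the forward direction of Account, which is not asked here
  renamed field duration to quantity in record Address (alias duration declared on the renamed field) -> inert for the asked Account verdict: nothing fires
  enum State (field status in record Account): symbol LOW added -> fires only in the forward direction of Account, which is not asked here
  removed field notes from record Account (its key 7 joins the reserved list) -> inert for the asked Account verdict: nothing fires

backward: COMPATIBLE []
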